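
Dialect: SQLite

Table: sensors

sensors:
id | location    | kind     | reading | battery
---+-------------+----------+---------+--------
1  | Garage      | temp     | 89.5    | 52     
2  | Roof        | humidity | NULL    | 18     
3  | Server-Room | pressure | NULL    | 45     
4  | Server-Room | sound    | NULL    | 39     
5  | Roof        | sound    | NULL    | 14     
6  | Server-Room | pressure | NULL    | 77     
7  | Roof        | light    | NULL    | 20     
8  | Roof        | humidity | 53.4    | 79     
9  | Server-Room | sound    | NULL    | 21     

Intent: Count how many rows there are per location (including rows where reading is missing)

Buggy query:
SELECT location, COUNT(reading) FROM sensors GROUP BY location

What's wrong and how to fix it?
Bug: COUNT(reading) skips NULLs, so groups with missing reading are undercounted

Fix: Use COUNT(*) to count all rows regardless of NULL

Corrected query:
SELECT location, COUNT(*) FROM sensors GROUP BY location

Result:
location    | COUNT(*)
------------+---------
Garage      | 1       
Roof        | 4       
Server-Room | 4       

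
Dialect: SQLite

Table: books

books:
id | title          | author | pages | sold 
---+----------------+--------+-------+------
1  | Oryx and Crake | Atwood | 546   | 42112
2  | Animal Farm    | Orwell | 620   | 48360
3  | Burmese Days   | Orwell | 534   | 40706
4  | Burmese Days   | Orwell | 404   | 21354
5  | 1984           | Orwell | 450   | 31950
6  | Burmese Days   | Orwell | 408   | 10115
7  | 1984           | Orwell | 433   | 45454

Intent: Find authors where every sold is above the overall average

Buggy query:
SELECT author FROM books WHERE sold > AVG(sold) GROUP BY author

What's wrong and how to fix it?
Bug: AVG() is an aggregate; it can't sit directly in WHERE

Fix: Compute the overall average in a scalar subquery and compare each group's MIN against it in HAVING

Corrected query:
SELECT author FROM books GROUP BY author HAVING MIN(sold) > (SELECT AVG(sold) FROM books)

Result:
author
------
Atwood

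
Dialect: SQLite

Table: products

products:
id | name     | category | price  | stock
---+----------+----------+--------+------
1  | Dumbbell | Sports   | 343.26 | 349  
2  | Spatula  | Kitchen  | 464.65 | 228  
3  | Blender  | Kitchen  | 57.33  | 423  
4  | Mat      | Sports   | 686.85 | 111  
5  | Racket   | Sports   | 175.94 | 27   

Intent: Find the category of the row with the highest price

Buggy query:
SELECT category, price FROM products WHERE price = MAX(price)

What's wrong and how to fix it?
Bug: MAX(price) is an aggregate and cannot be used directly in WHERE

Fix: Use a subquery: WHERE price = (SELECT MAX(price) FROM products)

Corrected query:
SELECT category, price FROM products WHERE price = (SELECT MAX(price) FROM products)

Result:
category | price 
---------+-------
Sports   | 686.85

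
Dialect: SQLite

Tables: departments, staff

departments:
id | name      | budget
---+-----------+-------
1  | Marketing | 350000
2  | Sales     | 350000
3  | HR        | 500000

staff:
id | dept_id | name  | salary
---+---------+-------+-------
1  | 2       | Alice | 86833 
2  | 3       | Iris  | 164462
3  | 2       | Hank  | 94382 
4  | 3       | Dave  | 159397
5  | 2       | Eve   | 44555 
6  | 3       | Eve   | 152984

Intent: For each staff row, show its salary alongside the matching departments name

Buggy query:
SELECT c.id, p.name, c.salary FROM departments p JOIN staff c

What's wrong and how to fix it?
Bug: Missing join condition: each staff row is matched to all departments rows instead of just its own

Fix: Add ON c.dept_id = p.id to the JOIN

Corrected query:
SELECT c.id, p.name, c.salary FROM departments p JOIN staff c ON c.dept_id = p.id

Result:
id | name  | salary
---+-------+-------
1  | Sales | 86833 
2  | HR    | 164462
3  | Sales | 94382 
4  | HR    | 159397
5  | Sales | 44555 
6  | HR    | 152984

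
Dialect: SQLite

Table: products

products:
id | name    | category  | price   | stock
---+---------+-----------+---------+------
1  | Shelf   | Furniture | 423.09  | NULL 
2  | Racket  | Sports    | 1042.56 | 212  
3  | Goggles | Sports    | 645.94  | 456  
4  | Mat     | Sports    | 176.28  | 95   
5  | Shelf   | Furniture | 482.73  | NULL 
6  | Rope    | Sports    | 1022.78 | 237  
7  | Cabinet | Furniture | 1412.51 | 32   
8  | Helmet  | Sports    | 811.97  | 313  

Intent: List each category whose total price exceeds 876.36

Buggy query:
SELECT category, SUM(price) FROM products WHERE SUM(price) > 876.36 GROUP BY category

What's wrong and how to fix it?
Bug: SUM(price) is an aggregate, but WHERE filters rows before aggregation

Fix: Use HAVING (which filters groups after aggregation) instead of WHERE

Corrected query:
SELECT category, SUM(price) FROM products GROUP BY category HAVING SUM(price) > 876.36

Result:
category  | SUM(price)
----------+-----------
Furniture | 2318.33   
Sports    | 3699.53   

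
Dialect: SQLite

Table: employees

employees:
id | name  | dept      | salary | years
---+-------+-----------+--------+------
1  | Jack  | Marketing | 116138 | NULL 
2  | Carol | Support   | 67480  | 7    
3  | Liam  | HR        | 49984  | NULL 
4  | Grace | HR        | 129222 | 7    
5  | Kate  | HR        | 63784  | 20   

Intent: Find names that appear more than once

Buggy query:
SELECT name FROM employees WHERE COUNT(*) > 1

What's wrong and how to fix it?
Bug: WHERE can't reference COUNT(*); aggregates are computed after WHERE

Fix: GROUP BY name, then filter groups with HAVING COUNT(*) > 1

Corrected query:
SELECT name FROM employees GROUP BY name HAVING COUNT(*) > 1

Result:
(no rows)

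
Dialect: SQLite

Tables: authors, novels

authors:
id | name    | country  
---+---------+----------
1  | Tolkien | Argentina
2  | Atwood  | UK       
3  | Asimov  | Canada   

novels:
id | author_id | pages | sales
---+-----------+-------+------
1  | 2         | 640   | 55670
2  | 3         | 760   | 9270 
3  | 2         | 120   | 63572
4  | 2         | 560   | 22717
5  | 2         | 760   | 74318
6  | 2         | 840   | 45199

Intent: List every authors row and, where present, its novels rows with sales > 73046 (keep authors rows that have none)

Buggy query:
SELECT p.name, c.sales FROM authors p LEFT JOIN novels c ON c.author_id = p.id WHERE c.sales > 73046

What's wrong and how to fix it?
Bug: A WHERE condition on the right-hand table after LEFT JOIN drops unmatched parents

Fix: Put 'c.sales > 73046' in the JOIN's ON clause instead of WHERE

Corrected query:
SELECT p.name, c.sales FROM authors p LEFT JOIN novels c ON c.author_id = p.id AND c.sales > 73046

Result:
name    | sales
--------+------
Tolkien | NULL 
Atwood  | 74318
Asimov  | NULL 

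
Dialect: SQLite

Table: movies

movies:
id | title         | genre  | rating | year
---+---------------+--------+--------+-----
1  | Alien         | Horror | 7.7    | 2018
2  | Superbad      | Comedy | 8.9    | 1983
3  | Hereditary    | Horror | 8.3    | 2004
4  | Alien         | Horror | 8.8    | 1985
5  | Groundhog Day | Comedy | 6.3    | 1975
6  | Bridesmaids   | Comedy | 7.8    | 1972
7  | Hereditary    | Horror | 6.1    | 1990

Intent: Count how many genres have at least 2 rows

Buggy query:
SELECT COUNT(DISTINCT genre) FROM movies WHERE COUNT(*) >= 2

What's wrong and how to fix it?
Bug: COUNT(*) cannot appear in WHERE; the per-group count doesn't exist yet

Fix: Group first with HAVING COUNT(*) >= 2, then COUNT the resulting groups

Corrected query:
SELECT COUNT(*) FROM (SELECT genre FROM movies GROUP BY genre HAVING COUNT(*) >= 2)

Result:
COUNT(*)
--------
2       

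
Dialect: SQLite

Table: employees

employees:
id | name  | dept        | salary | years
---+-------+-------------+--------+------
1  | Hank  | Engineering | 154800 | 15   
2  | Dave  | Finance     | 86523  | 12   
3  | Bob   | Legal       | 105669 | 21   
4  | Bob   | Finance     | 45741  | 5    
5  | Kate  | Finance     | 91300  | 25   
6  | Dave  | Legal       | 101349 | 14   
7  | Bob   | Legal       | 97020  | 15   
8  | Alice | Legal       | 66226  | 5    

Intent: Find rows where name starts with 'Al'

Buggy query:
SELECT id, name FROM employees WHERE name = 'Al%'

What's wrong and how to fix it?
Bug: '=' compares the literal string including the % character; pattern matching needs LIKE

Fix: Use LIKE for wildcard pattern matching

Corrected query:
SELECT id, name FROM employees WHERE name LIKE 'Al%'

Result:
id | name 
---+------
8  | Alice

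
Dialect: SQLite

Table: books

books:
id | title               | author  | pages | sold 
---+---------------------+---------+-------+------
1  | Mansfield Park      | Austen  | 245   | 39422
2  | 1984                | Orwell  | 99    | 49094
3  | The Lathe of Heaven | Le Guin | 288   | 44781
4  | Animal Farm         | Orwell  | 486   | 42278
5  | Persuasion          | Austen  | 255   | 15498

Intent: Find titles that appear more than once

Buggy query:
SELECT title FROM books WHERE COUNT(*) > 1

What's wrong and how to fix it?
Bug: WHERE can't reference COUNT(*); aggregates are computed after WHERE

Fix: Group first, then use HAVING for the count condition

Corrected query:
SELECT title FROM books GROUP BY title HAVING COUNT(*) > 1

Result:
(no rows)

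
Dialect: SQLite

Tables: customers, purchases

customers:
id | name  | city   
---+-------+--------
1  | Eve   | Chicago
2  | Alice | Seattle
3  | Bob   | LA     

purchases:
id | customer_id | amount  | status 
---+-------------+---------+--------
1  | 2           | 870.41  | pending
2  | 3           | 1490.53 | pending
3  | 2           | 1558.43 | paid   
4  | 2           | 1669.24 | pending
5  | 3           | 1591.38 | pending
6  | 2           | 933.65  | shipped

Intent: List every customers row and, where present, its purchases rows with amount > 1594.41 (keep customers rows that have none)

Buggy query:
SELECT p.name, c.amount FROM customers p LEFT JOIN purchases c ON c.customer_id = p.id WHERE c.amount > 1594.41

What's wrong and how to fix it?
Bug: Filtering c.amount in WHERE discards the NULL rows produced by LEFT JOIN, turning it into an inner join

Fix: Move the right-table condition into the ON clause so unmatched parents are kept

Corrected query:
SELECT p.name, c.amount FROM customers p LEFT JOIN purchases c ON c.customer_id = p.id AND c.amount > 1594.41

Result:
name  | amount 
------+--------
Eve   | NULL   
Alice | 1669.24
Bob   | NULL   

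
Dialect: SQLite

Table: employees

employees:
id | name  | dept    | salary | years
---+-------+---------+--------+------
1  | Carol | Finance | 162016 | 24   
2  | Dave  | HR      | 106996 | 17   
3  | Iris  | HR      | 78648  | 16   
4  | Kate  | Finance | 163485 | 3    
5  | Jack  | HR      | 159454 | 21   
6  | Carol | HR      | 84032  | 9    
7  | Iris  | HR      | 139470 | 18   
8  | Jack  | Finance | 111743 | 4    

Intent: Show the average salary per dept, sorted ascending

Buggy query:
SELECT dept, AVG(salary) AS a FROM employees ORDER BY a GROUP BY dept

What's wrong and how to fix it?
Bug: GROUP BY must precede ORDER BY

Fix: Reorder: SELECT … FROM … GROUP BY … ORDER BY …

Corrected query:
SELECT dept, AVG(salary) AS a FROM employees GROUP BY dept ORDER BY a

Result:
dept    | a     
--------+-------
HR      | 113720
Finance | 145748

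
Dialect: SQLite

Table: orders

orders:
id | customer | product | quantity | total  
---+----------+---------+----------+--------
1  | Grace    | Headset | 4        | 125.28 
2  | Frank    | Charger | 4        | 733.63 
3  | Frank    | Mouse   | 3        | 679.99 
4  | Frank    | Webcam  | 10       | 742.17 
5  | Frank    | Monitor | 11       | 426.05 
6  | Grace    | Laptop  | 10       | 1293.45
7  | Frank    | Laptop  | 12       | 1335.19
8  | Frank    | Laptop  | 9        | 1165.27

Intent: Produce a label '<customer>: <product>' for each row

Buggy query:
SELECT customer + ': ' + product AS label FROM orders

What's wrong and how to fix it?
Bug: SQLite uses || for string concatenation; + coerces text to numbers (yielding 0)

Fix: Replace + with || to concatenate text

Corrected query:
SELECT customer || ': ' || product AS label FROM orders

Result:
label         
--------------
Grace: Headset
Frank: Charger
Frank: Mouse  
Frank: Webcam 
Frank: Monitor
Grace: Laptop 
Frank: Laptop 
Frank: Laptop 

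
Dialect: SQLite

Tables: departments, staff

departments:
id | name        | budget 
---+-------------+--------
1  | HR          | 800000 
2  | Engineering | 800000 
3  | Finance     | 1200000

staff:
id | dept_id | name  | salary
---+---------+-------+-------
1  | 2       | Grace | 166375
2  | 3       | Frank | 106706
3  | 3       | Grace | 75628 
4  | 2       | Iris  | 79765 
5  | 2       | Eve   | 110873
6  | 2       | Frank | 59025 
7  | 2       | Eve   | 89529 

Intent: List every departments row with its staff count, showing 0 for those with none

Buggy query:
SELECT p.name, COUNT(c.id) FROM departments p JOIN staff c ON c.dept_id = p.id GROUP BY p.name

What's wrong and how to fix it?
Bug: INNER JOIN drops departments rows that have no matching staff rows

Fix: Switch to LEFT JOIN to retain unmatched parent rows

Corrected query:
SELECT p.name, COUNT(c.id) FROM departments p LEFT JOIN staff c ON c.dept_id = p.id GROUP BY p.name

Result:
name        | COUNT(c.id)
------------+------------
Engineering | 5          
Finance     | 2          
HR          | 0          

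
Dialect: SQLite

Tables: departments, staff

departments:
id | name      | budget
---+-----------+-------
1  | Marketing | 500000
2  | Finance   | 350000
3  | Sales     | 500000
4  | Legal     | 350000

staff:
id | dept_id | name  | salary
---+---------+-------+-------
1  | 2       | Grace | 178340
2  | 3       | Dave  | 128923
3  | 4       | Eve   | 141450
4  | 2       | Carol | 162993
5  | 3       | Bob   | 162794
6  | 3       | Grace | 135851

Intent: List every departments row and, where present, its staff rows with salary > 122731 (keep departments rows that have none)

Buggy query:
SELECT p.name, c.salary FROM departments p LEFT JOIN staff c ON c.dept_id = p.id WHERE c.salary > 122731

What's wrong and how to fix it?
Bug: Filtering c.salary in WHERE discards the NULL rows produced by LEFT JOIN, turning it into an inner join

Fix: Move the right-table condition into the ON clause so unmatched parents are kept

Corrected query:
SELECT p.name, c.salary FROM departments p LEFT JOIN staff c ON c.dept_id = p.id AND c.salary > 122731

Result:
name      | salary
----------+-------
Marketing | NULL  
Finance   | 162993
Finance   | 178340
Sales     | 128923
Sales     | 135851
Sales     | 162794
Legal     | 141450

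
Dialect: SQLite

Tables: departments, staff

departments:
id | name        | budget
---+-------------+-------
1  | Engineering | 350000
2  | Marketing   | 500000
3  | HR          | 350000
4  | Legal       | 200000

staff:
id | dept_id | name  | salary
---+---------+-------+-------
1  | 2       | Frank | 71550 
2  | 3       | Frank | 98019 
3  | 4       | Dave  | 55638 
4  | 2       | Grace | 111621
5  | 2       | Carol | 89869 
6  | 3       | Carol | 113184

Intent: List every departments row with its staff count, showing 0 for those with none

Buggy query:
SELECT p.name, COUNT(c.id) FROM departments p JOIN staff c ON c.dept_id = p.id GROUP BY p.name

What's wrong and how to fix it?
Bug: An inner join excludes parents with zero children

Fix: Switch to LEFT JOIN to retain unmatched parent rows

Corrected query:
SELECT p.name, COUNT(c.id) FROM departments p LEFT JOIN staff c ON c.dept_id = p.id GROUP BY p.name

Result:
name        | COUNT(c.id)
------------+------------
Engineering | 0          
HR          | 2          
Legal       | 1          
Marketing   | 3          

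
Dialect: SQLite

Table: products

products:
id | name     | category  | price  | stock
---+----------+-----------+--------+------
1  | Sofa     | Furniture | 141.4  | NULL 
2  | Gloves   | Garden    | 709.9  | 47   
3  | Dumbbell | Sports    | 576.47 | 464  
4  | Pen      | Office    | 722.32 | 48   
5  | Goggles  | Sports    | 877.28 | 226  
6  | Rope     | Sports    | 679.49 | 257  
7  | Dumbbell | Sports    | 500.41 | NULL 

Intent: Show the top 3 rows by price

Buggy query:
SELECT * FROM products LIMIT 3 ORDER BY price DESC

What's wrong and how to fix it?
Bug: LIMIT must come after ORDER BY

Fix: Sort with ORDER BY, then apply LIMIT

Corrected query:
SELECT * FROM products ORDER BY price DESC LIMIT 3

Result:
id | name    | category | price  | stock
---+---------+----------+--------+------
5  | Goggles | Sports   | 877.28 | 226  
4  | Pen     | Office   | 722.32 | 48   
2  | Gloves  | Garden   | 709.9  | 47   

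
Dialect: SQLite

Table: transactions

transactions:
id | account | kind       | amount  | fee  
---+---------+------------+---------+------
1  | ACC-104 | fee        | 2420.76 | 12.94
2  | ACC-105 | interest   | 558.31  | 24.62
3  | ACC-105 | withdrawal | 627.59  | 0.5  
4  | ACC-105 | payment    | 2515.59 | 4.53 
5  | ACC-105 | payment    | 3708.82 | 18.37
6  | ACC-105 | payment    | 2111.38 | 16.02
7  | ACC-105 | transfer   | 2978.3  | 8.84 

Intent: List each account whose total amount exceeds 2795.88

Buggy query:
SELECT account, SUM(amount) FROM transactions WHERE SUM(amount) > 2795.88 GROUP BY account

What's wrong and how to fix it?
Bug: Aggregate functions cannot appear in a WHERE clause

Fix: Use HAVING (which filters groups after aggregation) instead of WHERE

Corrected query:
SELECT account, SUM(amount) FROM transactions GROUP BY account HAVING SUM(amount) > 2795.88

Result:
account | SUM(amount)
--------+------------
ACC-105 | 12499.99   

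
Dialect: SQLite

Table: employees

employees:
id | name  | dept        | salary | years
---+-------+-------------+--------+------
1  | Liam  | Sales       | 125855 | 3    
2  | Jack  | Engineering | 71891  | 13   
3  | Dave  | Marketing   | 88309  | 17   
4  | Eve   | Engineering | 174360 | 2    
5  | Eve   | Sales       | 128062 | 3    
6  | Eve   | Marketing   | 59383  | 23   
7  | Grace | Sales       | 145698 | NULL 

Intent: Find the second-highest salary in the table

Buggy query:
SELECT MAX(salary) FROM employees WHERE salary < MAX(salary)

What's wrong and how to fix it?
Bug: The inner MAX is an aggregate inside WHERE, which is not allowed

Fix: Put the inner MAX in a scalar subquery

Corrected query:
SELECT MAX(salary) FROM employees WHERE salary < (SELECT MAX(salary) FROM employees)

Result:
MAX(salary)
-----------
145698     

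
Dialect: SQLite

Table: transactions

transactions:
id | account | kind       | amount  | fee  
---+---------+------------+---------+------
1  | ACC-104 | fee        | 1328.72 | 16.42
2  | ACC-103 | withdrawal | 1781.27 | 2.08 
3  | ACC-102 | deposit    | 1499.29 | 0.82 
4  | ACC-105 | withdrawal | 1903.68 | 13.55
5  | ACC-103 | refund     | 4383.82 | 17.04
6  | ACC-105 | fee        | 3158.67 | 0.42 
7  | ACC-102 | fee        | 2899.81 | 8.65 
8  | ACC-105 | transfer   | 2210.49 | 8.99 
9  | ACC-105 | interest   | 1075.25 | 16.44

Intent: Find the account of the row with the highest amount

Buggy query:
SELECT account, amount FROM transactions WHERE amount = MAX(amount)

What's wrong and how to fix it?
Bug: WHERE is evaluated per row; an aggregate over the whole table isn't defined there

Fix: Wrap MAX in a scalar subquery so WHERE compares against a single value

Corrected query:
SELECT account, amount FROM transactions WHERE amount = (SELECT MAX(amount) FROM transactions)

Result:
account | amount 
--------+--------
ACC-103 | 4383.82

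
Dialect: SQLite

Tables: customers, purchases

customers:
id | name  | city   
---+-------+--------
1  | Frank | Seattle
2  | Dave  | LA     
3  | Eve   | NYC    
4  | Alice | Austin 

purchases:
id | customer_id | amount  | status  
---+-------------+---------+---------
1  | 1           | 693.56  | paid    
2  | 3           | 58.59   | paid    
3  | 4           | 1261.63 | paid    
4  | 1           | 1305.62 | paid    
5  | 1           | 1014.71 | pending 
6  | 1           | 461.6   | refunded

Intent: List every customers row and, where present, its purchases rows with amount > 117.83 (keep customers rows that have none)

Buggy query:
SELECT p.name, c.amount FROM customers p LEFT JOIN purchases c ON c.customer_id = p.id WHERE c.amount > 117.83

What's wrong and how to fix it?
Bug: A WHERE condition on the right-hand table after LEFT JOIN drops unmatched parents

Fix: Put 'c.amount > 117.83' in the JOIN's ON clause instead of WHERE

Corrected query:
SELECT p.name, c.amount FROM customers p LEFT JOIN purchases c ON c.customer_id = p.id AND c.amount > 117.83

Result:
name  | amount 
------+--------
Frank | 461.6  
Frank | 693.56 
Frank | 1014.71
Frank | 1305.62
Dave  | NULL   
Eve   | NULL   
Alice | 1261.63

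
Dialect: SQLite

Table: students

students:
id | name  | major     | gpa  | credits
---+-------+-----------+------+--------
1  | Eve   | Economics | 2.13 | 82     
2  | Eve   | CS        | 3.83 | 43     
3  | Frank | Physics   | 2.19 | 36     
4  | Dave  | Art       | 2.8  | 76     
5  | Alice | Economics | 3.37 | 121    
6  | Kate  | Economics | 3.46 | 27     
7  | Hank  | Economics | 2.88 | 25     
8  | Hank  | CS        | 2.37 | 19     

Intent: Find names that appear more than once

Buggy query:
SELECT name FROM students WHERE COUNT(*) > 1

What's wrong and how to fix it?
Bug: WHERE can't reference COUNT(*); aggregates are computed after WHERE

Fix: GROUP BY name, then filter groups with HAVING COUNT(*) > 1

Corrected query:
SELECT name FROM students GROUP BY name HAVING COUNT(*) > 1

Result:
name
----
Eve 
Hank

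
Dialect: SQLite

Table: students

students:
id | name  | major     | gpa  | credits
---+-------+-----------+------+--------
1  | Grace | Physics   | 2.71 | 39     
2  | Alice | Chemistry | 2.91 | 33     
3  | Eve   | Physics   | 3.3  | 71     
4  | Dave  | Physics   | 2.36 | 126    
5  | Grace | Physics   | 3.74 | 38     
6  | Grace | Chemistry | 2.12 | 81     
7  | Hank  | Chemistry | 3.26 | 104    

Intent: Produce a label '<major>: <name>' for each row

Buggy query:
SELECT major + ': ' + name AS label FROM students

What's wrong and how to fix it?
Bug: '+' is numeric addition; on text columns SQLite converts them to 0 instead of concatenating

Fix: Use the || operator for string concatenation

Corrected query:
SELECT major || ': ' || name AS label FROM students

Result:
label           
----------------
Physics: Grace  
Chemistry: Alice
Physics: Eve    
Physics: Dave   
Physics: Grace  
Chemistry: Grace
Chemistry: Hank 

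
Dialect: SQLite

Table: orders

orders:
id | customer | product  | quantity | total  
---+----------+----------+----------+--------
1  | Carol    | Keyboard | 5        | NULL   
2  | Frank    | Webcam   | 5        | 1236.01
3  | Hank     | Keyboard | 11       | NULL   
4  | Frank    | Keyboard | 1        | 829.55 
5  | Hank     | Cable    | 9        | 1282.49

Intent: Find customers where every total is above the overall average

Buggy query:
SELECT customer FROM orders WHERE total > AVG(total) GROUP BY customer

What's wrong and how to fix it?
Bug: WHERE evaluates per row before aggregation, so AVG() is unavailable

Fix: Use a subquery for AVG and a HAVING MIN(...) filter so the condition holds for every row in the group

Corrected query:
SELECT customer FROM orders GROUP BY customer HAVING MIN(total) > (SELECT AVG(total) FROM orders)

Result:
customer
--------
Hank    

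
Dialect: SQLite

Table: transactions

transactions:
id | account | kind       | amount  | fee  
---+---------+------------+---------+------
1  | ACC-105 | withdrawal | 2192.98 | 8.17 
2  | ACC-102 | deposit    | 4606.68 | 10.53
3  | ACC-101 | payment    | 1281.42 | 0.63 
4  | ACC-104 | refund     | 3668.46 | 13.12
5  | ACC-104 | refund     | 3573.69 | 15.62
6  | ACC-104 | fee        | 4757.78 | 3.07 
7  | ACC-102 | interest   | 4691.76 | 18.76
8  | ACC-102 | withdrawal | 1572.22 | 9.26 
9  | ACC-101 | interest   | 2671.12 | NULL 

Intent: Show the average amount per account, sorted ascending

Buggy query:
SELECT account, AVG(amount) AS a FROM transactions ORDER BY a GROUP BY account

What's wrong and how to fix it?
Bug: GROUP BY must precede ORDER BY

Fix: Reorder: SELECT … FROM … GROUP BY … ORDER BY …

Corrected query:
SELECT account, AVG(amount) AS a FROM transactions GROUP BY account ORDER BY a

Result:
account | a          
--------+------------
ACC-101 | 1976.27    
ACC-105 | 2192.98    
ACC-102 | 3623.553333
ACC-104 | 3999.976667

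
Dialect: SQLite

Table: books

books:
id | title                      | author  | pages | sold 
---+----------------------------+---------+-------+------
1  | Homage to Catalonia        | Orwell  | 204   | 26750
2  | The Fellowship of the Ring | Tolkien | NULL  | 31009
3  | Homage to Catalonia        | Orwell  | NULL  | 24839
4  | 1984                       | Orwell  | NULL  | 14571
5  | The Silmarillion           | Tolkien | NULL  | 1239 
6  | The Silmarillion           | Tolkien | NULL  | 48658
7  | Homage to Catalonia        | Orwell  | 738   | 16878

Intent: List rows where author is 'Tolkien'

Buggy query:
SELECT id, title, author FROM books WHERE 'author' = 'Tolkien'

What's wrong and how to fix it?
Bug: Single quotes denote string literals in SQL; the column name is being compared as a constant string

Fix: Remove the quotes around the column name (or use double quotes for an identifier)

Corrected query:
SELECT id, title, author FROM books WHERE author = 'Tolkien'

Result:
id | title                      | author 
---+----------------------------+--------
2  | The Fellowship of the Ring | Tolkien
5  | The Silmarillion           | Tolkien
6  | The Silmarillion           | Tolkien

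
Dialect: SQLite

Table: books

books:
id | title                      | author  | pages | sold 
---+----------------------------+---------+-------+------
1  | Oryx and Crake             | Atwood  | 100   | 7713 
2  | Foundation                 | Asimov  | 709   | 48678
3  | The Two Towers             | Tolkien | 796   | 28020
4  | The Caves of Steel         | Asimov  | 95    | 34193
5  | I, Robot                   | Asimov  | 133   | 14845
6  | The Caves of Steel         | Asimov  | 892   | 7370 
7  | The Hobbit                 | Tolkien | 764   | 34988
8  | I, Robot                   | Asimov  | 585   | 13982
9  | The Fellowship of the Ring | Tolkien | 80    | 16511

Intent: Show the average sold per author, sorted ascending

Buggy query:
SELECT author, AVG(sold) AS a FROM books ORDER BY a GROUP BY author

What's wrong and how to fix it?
Bug: GROUP BY must precede ORDER BY

Fix: Reorder: SELECT … FROM … GROUP BY … ORDER BY …

Corrected query:
SELECT author, AVG(sold) AS a FROM books GROUP BY author ORDER BY a

Result:
author  | a           
--------+-------------
Atwood  | 7713        
Asimov  | 23813.6     
Tolkien | 26506.333333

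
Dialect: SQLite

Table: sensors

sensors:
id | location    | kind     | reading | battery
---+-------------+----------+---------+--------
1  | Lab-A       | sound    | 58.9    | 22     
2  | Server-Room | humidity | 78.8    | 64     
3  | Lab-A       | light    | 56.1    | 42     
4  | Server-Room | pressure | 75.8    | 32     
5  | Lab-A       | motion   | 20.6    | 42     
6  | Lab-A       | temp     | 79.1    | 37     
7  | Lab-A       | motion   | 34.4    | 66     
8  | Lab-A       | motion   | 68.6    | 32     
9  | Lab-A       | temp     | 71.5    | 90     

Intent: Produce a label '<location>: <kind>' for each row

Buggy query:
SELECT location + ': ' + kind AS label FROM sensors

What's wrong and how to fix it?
Bug: SQLite uses || for string concatenation; + coerces text to numbers (yielding 0)

Fix: Use the || operator for string concatenation

Corrected query:
SELECT location || ': ' || kind AS label FROM sensors

Result:
label                
---------------------
Lab-A: sound         
Server-Room: humidity
Lab-A: light         
Server-Room: pressure
Lab-A: motion        
Lab-A: temp          
Lab-A: motion        
Lab-A: motion        
Lab-A: temp          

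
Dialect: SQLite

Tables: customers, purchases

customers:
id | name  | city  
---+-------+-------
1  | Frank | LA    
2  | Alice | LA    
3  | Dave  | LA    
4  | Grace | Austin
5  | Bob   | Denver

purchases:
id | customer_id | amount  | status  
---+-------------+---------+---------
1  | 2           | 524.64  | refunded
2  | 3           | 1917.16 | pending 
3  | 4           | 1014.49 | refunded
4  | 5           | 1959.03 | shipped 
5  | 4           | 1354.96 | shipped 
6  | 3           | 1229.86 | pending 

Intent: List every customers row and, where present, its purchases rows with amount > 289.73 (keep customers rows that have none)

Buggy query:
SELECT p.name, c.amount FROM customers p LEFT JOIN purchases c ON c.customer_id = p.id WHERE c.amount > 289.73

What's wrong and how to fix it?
Bug: Filtering c.amount in WHERE discards the NULL rows produced by LEFT JOIN, turning it into an inner join

Fix: Move the right-table condition into the ON clause so unmatched parents are kept

Corrected query:
SELECT p.name, c.amount FROM customers p LEFT JOIN purchases c ON c.customer_id = p.id AND c.amount > 289.73

Result:
name  | amount 
------+--------
Frank | NULL   
Alice | 524.64 
Dave  | 1229.86
Dave  | 1917.16
Grace | 1014.49
Grace | 1354.96
Bob   | 1959.03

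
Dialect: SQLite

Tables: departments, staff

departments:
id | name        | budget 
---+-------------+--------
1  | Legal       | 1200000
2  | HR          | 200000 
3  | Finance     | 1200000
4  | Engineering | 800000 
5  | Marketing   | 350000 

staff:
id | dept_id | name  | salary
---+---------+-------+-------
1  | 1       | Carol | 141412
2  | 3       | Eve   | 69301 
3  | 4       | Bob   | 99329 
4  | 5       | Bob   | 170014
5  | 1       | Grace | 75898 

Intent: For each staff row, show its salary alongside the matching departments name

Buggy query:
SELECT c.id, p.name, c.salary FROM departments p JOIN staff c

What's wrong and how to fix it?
Bug: JOIN with no ON clause produces a cartesian product; every staff row pairs with every departments row

Fix: Specify the join condition linking the foreign key to the parent id

Corrected query:
SELECT c.id, p.name, c.salary FROM departments p JOIN staff c ON c.dept_id = p.id

Result:
id | name        | salary
---+-------------+-------
1  | Legal       | 141412
2  | Finance     | 69301 
3  | Engineering | 99329 
4  | Marketing   | 170014
5  | Legal       | 75898 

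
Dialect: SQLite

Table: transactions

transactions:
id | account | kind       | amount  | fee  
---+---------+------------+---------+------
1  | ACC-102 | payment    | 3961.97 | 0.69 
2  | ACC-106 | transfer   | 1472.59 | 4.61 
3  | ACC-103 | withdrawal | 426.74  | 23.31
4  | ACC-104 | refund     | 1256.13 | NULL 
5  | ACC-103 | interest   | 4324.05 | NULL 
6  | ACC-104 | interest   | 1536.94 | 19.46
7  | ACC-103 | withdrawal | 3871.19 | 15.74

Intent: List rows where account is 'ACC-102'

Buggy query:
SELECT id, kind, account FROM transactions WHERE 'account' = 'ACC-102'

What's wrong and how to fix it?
Bug: 'account' in single quotes is a string literal, not the column; the comparison is literal-vs-literal and never true

Fix: Reference the column as account without single quotes

Corrected query:
SELECT id, kind, account FROM transactions WHERE account = 'ACC-102'

Result:
id | kind    | account
---+---------+--------
1  | payment | ACC-102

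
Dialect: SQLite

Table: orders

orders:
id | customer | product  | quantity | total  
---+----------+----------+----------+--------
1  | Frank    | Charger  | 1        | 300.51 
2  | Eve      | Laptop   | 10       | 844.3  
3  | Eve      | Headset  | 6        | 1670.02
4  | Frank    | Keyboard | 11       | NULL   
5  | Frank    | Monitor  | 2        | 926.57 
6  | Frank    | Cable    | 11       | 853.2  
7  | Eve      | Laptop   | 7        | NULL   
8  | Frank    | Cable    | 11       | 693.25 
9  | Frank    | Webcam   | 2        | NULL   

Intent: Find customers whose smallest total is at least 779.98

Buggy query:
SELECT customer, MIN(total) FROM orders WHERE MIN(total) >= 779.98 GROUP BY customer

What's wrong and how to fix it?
Bug: MIN() in WHERE is a misuse of aggregate

Fix: Use HAVING for the per-group MIN condition

Corrected query:
SELECT customer, MIN(total) FROM orders GROUP BY customer HAVING MIN(total) >= 779.98

Result:
customer | MIN(total)
---------+-----------
Eve      | 844.3     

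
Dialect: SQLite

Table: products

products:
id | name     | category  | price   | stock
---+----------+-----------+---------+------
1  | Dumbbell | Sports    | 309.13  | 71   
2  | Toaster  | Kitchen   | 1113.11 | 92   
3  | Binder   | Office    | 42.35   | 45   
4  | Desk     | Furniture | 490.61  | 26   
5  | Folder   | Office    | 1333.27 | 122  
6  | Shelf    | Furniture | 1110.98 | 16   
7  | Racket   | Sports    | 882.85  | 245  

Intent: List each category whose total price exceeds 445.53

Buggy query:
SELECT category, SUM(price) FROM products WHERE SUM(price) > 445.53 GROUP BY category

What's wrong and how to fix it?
Bug: SUM(price) is an aggregate, but WHERE filters rows before aggregation

Fix: Use HAVING (which filters groups after aggregation) instead of WHERE

Corrected query:
SELECT category, SUM(price) FROM products GROUP BY category HAVING SUM(price) > 445.53

Result:
category  | SUM(price)
----------+-----------
Furniture | 1601.59   
Kitchen   | 1113.11   
Office    | 1375.62   
Sports    | 1191.98   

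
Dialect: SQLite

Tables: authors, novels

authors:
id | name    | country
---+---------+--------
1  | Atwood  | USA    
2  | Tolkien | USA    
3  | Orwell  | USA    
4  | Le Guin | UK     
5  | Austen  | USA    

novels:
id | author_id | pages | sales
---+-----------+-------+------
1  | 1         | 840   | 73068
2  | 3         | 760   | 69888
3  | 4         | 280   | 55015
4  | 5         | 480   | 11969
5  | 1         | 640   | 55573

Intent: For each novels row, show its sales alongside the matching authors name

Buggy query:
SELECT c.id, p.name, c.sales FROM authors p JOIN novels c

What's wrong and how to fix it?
Bug: Missing join condition: each novels row is matched to all authors rows instead of just its own

Fix: Specify the join condition linking the foreign key to the parent id

Corrected query:
SELECT c.id, p.name, c.sales FROM authors p JOIN novels c ON c.author_id = p.id

Result:
id | name    | sales
---+---------+------
1  | Atwood  | 73068
2  | Orwell  | 69888
3  | Le Guin | 55015
4  | Austen  | 11969
5  | Atwood  | 55573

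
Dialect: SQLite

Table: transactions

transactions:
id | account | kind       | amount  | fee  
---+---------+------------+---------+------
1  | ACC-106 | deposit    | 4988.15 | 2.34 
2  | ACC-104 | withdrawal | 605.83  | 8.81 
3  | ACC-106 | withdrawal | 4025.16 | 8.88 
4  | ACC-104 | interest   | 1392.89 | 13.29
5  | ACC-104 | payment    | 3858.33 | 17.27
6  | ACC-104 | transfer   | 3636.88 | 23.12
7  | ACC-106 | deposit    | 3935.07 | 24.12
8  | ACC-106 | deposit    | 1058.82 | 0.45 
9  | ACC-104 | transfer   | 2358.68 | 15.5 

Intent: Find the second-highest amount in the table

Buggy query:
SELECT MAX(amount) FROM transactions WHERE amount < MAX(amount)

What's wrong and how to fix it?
Bug: The inner MAX is an aggregate inside WHERE, which is not allowed

Fix: Put the inner MAX in a scalar subquery

Corrected query:
SELECT MAX(amount) FROM transactions WHERE amount < (SELECT MAX(amount) FROM transactions)

Result:
MAX(amount)
-----------
4025.16    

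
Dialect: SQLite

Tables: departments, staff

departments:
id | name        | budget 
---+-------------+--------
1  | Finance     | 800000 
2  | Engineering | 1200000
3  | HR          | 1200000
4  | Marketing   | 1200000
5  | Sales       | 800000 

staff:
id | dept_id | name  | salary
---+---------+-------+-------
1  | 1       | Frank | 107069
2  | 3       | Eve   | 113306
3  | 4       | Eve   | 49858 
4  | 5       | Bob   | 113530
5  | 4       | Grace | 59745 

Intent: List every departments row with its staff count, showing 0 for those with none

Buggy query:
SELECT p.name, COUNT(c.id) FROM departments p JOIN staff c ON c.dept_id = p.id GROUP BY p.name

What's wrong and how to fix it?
Bug: INNER JOIN drops departments rows that have no matching staff rows

Fix: Use LEFT JOIN so parents without children still appear (COUNT(c.id) gives 0)

Corrected query:
SELECT p.name, COUNT(c.id) FROM departments p LEFT JOIN staff c ON c.dept_id = p.id GROUP BY p.name

Result:
name        | COUNT(c.id)
------------+------------
Engineering | 0          
Finance     | 1          
HR          | 1          
Marketing   | 2          
Sales       | 1          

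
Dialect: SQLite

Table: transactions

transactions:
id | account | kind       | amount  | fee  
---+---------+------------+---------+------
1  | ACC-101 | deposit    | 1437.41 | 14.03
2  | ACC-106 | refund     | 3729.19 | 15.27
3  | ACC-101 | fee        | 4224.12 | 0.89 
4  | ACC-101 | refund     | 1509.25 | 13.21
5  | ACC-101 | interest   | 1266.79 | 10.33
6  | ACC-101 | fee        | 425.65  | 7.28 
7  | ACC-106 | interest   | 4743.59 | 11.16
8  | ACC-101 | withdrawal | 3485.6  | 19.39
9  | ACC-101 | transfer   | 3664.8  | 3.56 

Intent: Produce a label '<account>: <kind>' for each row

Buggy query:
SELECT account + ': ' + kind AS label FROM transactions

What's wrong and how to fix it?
Bug: SQLite uses || for string concatenation; + coerces text to numbers (yielding 0)

Fix: Replace + with || to concatenate text

Corrected query:
SELECT account || ': ' || kind AS label FROM transactions

Result:
label              
-------------------
ACC-101: deposit   
ACC-106: refund    
ACC-101: fee       
ACC-101: refund    
ACC-101: interest  
ACC-101: fee       
ACC-106: interest  
ACC-101: withdrawal
ACC-101: transfer  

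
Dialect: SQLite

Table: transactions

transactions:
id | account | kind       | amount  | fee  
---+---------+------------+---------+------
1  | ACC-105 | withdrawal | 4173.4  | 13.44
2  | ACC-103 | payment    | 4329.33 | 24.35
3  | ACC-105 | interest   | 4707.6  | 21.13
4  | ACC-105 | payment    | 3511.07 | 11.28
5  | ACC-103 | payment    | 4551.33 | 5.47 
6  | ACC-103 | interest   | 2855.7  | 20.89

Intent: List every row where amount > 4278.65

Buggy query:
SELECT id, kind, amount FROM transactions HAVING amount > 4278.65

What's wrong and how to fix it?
Bug: HAVING filters the output of aggregation, but this query has no GROUP BY and no aggregate functions, so SQLite rejects it (HAVING clause on a non-aggregate query); the condition here is per row

Fix: Replace HAVING with WHERE since the condition applies to individual rows

Corrected query:
SELECT id, kind, amount FROM transactions WHERE amount > 4278.65

Result:
id | kind     | amount 
---+----------+--------
2  | payment  | 4329.33
3  | interest | 4707.6 
5  | payment  | 4551.33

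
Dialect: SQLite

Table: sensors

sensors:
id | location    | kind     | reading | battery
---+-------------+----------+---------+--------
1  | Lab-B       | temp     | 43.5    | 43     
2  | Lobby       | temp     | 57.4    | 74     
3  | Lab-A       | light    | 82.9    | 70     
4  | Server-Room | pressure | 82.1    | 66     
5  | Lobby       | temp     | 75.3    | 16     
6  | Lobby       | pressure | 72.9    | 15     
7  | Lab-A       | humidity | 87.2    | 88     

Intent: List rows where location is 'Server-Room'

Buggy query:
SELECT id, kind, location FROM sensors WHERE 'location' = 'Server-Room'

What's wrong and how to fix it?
Bug: Single quotes denote string literals in SQL; the column name is being compared as a constant string

Fix: Reference the column as location without single quotes

Corrected query:
SELECT id, kind, location FROM sensors WHERE location = 'Server-Room'

Result:
id | kind     | location   
---+----------+------------
4  | pressure | Server-Room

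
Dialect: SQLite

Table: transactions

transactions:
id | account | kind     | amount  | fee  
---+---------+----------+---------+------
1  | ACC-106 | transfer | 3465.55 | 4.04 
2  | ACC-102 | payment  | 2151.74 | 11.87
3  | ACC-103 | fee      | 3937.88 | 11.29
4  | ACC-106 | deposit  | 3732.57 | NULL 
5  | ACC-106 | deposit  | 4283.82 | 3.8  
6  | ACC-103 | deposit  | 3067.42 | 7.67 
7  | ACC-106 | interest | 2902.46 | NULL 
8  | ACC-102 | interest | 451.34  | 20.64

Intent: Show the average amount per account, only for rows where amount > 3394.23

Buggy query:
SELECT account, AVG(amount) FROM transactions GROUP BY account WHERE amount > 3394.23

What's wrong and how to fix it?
Bug: Row-level WHERE must come before GROUP BY in the clause order

Fix: Move the WHERE clause before GROUP BY

Corrected query:
SELECT account, AVG(amount) FROM transactions WHERE amount > 3394.23 GROUP BY account

Result:
account | AVG(amount)
--------+------------
ACC-103 | 3937.88    
ACC-106 | 3827.313333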